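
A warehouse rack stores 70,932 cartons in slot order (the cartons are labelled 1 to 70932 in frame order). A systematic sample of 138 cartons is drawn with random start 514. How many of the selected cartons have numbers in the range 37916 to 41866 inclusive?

8

k = 70932/138 = 514
First selection ≥ 37916: 514 + ⌈(37916−514)/514⌉·514 = 514 + 73×514 = 38036
Last selection ≤ 41866: 514 + ⌊(41866−514)/514⌋·514 = 514 + 80×514 = 41634
Count = 80 − 73 + 1 = 8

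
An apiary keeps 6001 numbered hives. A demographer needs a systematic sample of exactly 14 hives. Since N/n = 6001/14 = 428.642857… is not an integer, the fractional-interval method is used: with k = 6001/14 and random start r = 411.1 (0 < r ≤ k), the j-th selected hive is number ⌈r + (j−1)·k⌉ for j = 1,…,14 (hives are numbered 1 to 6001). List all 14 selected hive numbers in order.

412, 840, 1269, 1698, 2126, 2555, 2983, 3412, 3841, 4269, 4698, 5127, 5555, 5984

j=1: r + 0k = 411.1 → ⌈·⌉ = 412
j=2: r + 1k = 839.742857… → ⌈·⌉ = 840
j=3: r + 2k = 1268.385714… → ⌈·⌉ = 1269
j=4: r + 3k = 1697.028571… → ⌈·⌉ = 1698
j=5: r + 4k = 2125.671428… → ⌈·⌉ = 2126
j=6: r + 5k = 2554.314285… → ⌈·⌉ = 2555
j=7: r + 6k = 2982.957142… → ⌈·⌉ = 2983
j=8: r + 7k = 3411.6 → ⌈·⌉ = 3412
j=9: r + 8k = 3840.242857… → ⌈·⌉ = 3841
j=10: r + 9k = 4268.885714… → ⌈·⌉ = 4269
j=11: r + 10k = 4697.528571… → ⌈·⌉ = 4698
j=12: r + 11k = 5126.171428… → ⌈·⌉ = 5127
j=13: r + 12k = 5554.814285… → ⌈·⌉ = 5555
j=14: r + 13k = 5983.457142… → ⌈·⌉ = 5984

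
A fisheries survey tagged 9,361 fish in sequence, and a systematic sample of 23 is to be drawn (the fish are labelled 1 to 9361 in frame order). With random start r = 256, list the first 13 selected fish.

256, 663, 1070, 1477, 1884, 2291, 2698, 3105, 3512, 3919, 4326, 4733, 5140

k = N/n = 9361/23 = 407
fish 1: 256
fish 2: 256 + 407 = 663
fish 3: 663 + 407 = 1070
fish 4: 1070 + 407 = 1477
fish 5: 1477 + 407 = 1884
fish 6: 1884 + 407 = 2291
fish 7: 2291 + 407 = 2698
fish 8: 2698 + 407 = 3105
fish 9: 3105 + 407 = 3512
fish 10: 3512 + 407 = 3919
fish 11: 3919 + 407 = 4326
fish 12: 4326 + 407 = 4733
fish 13: 4733 + 407 = 5140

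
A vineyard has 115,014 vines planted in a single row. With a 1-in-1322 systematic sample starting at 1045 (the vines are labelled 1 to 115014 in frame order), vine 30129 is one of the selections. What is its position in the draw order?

23

k = 1322
position = (30129 − 1045)/1322 + 1 = 29084/1322 + 1 = 22 + 1 = 23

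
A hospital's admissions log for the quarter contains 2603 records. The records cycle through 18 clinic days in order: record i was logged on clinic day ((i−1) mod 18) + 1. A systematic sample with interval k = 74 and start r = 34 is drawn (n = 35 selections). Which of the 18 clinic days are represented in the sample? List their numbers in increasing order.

2, 4, 6, 8, 10, 12, 14, 16, 18

Consecutive selections differ by k = 74, so their clinic day numbers differ by 74 mod 18 = 2.
gcd(74, 18) = 2, so the sample visits 18/2 = 9 distinct residues mod 18.
Start 34 is clinic day 16; the clinic days hit are 2, 4, 6, 8, 10, 12, 14, 16, 18.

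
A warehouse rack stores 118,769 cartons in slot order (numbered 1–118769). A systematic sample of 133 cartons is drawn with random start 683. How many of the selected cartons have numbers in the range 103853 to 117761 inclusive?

k = 118769/133 = 893
First selection ≥ 103853: 683 + ⌈(103853−683)/893⌉·893 = 683 + 116×893 = 104271
Last selection ≤ 117761: 683 + ⌊(117761−683)/893⌋·893 = 683 + 131×893 = 117666
Count = 131 − 116 + 1 = 16

16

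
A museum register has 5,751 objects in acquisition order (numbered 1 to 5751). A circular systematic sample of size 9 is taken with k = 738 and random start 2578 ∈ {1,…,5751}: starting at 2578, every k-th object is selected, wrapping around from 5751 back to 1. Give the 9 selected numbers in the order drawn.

2578, 3316, 4054, 4792, 5530, 517, 1255, 1993, 2731

Selection 1: 2578
Selection 2: 2578 + 738 = 3316
Selection 3: 3316 + 738 = 4054
Selection 4: 4054 + 738 = 4792
Selection 5: 4792 + 738 = 5530
Selection 6: 5530 + 738 = 6268 → 6268 − 5751 = 517
Selection 7: 517 + 738 = 1255
Selection 8: 1255 + 738 = 1993
Selection 9: 1993 + 738 = 2731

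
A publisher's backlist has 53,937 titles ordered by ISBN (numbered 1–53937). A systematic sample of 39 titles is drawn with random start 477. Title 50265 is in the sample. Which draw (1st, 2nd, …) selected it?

37

k = 53937/39 = 1383
position = (50265 − 477)/1383 + 1 = 49788/1383 + 1 = 36 + 1 = 37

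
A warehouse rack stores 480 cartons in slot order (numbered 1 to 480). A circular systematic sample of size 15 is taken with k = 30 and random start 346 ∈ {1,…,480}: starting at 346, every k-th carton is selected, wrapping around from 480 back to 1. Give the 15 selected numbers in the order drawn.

Selection 1: 346
Selection 2: 346 + 30 = 376
Selection 3: 376 + 30 = 406
Selection 4: 406 + 30 = 436
Selection 5: 436 + 30 = 466
Selection 6: 466 + 30 = 496 → 496 − 480 = 16
Selection 7: 16 + 30 = 46
Selection 8: 46 + 30 = 76
Selection 9: 76 + 30 = 106
Selection 10: 106 + 30 = 136
Selection 11: 136 + 30 = 166
Selection 12: 166 + 30 = 196
Selection 13: 196 + 30 = 226
Selection 14: 226 + 30 = 256
Selection 15: 256 + 30 = 286

346, 376, 406, 436, 466, 16, 46, 76, 106, 136, 166, 196, 226, 256, 286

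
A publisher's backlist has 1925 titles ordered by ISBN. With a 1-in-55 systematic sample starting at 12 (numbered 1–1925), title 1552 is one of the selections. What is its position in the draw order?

29

k = 55
position = (1552 − 12)/55 + 1 = 1540/55 + 1 = 28 + 1 = 29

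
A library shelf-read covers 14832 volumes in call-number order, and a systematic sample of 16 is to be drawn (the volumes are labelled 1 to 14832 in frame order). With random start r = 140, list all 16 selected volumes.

140, 1067, 1994, 2921, 3848, 4775, 5702, 6629, 7556, 8483, 9410, 10337, 11264, 12191, 13118, 14045

k = N/n = 14832/16 = 927
volume 1: 140
volume 2: 140 + 927 = 1067
volume 3: 1067 + 927 = 1994
volume 4: 1994 + 927 = 2921
volume 5: 2921 + 927 = 3848
volume 6: 3848 + 927 = 4775
volume 7: 4775 + 927 = 5702
volume 8: 5702 + 927 = 6629
volume 9: 6629 + 927 = 7556
volume 10: 7556 + 927 = 8483
volume 11: 8483 + 927 = 9410
volume 12: 9410 + 927 = 10337
volume 13: 10337 + 927 = 11264
volume 14: 11264 + 927 = 12191
volume 15: 12191 + 927 = 13118
volume 16: 13118 + 927 = 14045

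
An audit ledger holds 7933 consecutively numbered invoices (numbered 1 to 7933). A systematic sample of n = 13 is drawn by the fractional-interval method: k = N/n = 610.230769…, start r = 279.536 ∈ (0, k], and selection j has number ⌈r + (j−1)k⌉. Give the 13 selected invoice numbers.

280, 890, 1500, 2111, 2721, 3331, 3941, 4552, 5162, 5772, 6382, 6993, 7603

j=1: r + 0k = 279.536 → ⌈·⌉ = 280
j=2: r + 1k = 889.766769… → ⌈·⌉ = 890
j=3: r + 2k = 1499.997538… → ⌈·⌉ = 1500
j=4: r + 3k = 2110.228307… → ⌈·⌉ = 2111
j=5: r + 4k = 2720.459076… → ⌈·⌉ = 2721
j=6: r + 5k = 3330.689846… → ⌈·⌉ = 3331
j=7: r + 6k = 3940.920615… → ⌈·⌉ = 3941
j=8: r + 7k = 4551.151384… → ⌈·⌉ = 4552
j=9: r + 8k = 5161.382153… → ⌈·⌉ = 5162
j=10: r + 9k = 5771.612923… → ⌈·⌉ = 5772
j=11: r + 10k = 6381.843692… → ⌈·⌉ = 6382
j=12: r + 11k = 6992.074461… → ⌈·⌉ = 6993
j=13: r + 12k = 7602.305230… → ⌈·⌉ = 7603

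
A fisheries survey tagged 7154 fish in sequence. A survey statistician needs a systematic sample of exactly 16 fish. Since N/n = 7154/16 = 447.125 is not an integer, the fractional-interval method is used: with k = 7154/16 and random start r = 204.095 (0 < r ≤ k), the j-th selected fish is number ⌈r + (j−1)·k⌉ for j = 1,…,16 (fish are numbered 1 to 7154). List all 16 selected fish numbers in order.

205, 652, 1099, 1546, 1993, 2440, 2887, 3334, 3782, 4229, 4676, 5123, 5570, 6017, 6464, 6911

j=1: r + 0k = 204.095 → ⌈·⌉ = 205
j=2: r + 1k = 651.22 → ⌈·⌉ = 652
j=3: r + 2k = 1098.345 → ⌈·⌉ = 1099
j=4: r + 3k = 1545.47 → ⌈·⌉ = 1546
j=5: r + 4k = 1992.595 → ⌈·⌉ = 1993
j=6: r + 5k = 2439.72 → ⌈·⌉ = 2440
j=7: r + 6k = 2886.845 → ⌈·⌉ = 2887
j=8: r + 7k = 3333.97 → ⌈·⌉ = 3334
j=9: r + 8k = 3781.095 → ⌈·⌉ = 3782
j=10: r + 9k = 4228.22 → ⌈·⌉ = 4229
j=11: r + 10k = 4675.345 → ⌈·⌉ = 4676
j=12: r + 11k = 5122.47 → ⌈·⌉ = 5123
j=13: r + 12k = 5569.595 → ⌈·⌉ = 5570
j=14: r + 13k = 6016.72 → ⌈·⌉ = 6017
j=15: r + 14k = 6463.845 → ⌈·⌉ = 6464
j=16: r + 15k = 6910.97 → ⌈·⌉ = 6911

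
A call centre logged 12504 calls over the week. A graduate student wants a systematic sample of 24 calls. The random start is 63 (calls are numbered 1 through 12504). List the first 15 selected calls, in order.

63, 584, 1105, 1626, 2147, 2668, 3189, 3710, 4231, 4752, 5273, 5794, 6315, 6836, 7357

k = N/n = 12504/24 = 521
call 1: 63
call 2: 63 + 521 = 584
call 3: 584 + 521 = 1105
call 4: 1105 + 521 = 1626
call 5: 1626 + 521 = 2147
call 6: 2147 + 521 = 2668
call 7: 2668 + 521 = 3189
call 8: 3189 + 521 = 3710
call 9: 3710 + 521 = 4231
call 10: 4231 + 521 = 4752
call 11: 4752 + 521 = 5273
call 12: 5273 + 521 = 5794
call 13: 5794 + 521 = 6315
call 14: 6315 + 521 = 6836
call 15: 6836 + 521 = 7357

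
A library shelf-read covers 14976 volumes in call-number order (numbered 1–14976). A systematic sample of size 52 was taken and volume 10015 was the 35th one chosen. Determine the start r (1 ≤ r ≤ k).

k = 14976/52 = 288
r = 10015 − (35−1)×288 = 10015 − 9792 = 223

223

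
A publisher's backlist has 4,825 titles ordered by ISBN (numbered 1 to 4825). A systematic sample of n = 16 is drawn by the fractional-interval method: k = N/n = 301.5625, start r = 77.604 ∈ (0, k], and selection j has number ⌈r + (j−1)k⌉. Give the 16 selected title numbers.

j=1: r + 0k = 77.604 → ⌈·⌉ = 78
j=2: r + 1k = 379.1665 → ⌈·⌉ = 380
j=3: r + 2k = 680.729 → ⌈·⌉ = 681
j=4: r + 3k = 982.2915 → ⌈·⌉ = 983
j=5: r + 4k = 1283.854 → ⌈·⌉ = 1284
j=6: r + 5k = 1585.4165 → ⌈·⌉ = 1586
j=7: r + 6k = 1886.979 → ⌈·⌉ = 1887
j=8: r + 7k = 2188.5415 → ⌈·⌉ = 2189
j=9: r + 8k = 2490.104 → ⌈·⌉ = 2491
j=10: r + 9k = 2791.6665 → ⌈·⌉ = 2792
j=11: r + 10k = 3093.229 → ⌈·⌉ = 3094
j=12: r + 11k = 3394.7915 → ⌈·⌉ = 3395
j=13: r + 12k = 3696.354 → ⌈·⌉ = 3697
j=14: r + 13k = 3997.9165 → ⌈·⌉ = 3998
j=15: r + 14k = 4299.479 → ⌈·⌉ = 4300
j=16: r + 15k = 4601.0415 → ⌈·⌉ = 4602

78, 380, 681, 983, 1284, 1586, 1887, 2189, 2491, 2792, 3094, 3395, 3697, 3998, 4300, 4602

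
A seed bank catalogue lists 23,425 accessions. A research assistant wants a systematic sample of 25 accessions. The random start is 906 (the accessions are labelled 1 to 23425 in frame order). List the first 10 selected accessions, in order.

k = N/n = 23425/25 = 937
accession 1: 906
accession 2: 906 + 937 = 1843
accession 3: 1843 + 937 = 2780
accession 4: 2780 + 937 = 3717
accession 5: 3717 + 937 = 4654
accession 6: 4654 + 937 = 5591
accession 7: 5591 + 937 = 6528
accession 8: 6528 + 937 = 7465
accession 9: 7465 + 937 = 8402
accession 10: 8402 + 937 = 9339

906, 1843, 2780, 3717, 4654, 5591, 6528, 7465, 8402, 9339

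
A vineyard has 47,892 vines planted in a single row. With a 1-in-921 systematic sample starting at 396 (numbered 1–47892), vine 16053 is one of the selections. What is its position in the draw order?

k = 921
position = (16053 − 396)/921 + 1 = 15657/921 + 1 = 17 + 1 = 18

18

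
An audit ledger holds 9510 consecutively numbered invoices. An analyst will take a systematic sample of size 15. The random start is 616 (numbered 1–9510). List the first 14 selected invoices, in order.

k = N/n = 9510/15 = 634
invoice 1: 616
invoice 2: 616 + 634 = 1250
invoice 3: 1250 + 634 = 1884
invoice 4: 1884 + 634 = 2518
invoice 5: 2518 + 634 = 3152
invoice 6: 3152 + 634 = 3786
invoice 7: 3786 + 634 = 4420
invoice 8: 4420 + 634 = 5054
invoice 9: 5054 + 634 = 5688
invoice 10: 5688 + 634 = 6322
invoice 11: 6322 + 634 = 6956
invoice 12: 6956 + 634 = 7590
invoice 13: 7590 + 634 = 8224
invoice 14: 8224 + 634 = 8858

616, 1250, 1884, 2518, 3152, 3786, 4420, 5054, 5688, 6322, 6956, 7590, 8224, 8858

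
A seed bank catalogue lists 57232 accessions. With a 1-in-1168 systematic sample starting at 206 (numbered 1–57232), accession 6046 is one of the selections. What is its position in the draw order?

k = 1168
position = (6046 − 206)/1168 + 1 = 5840/1168 + 1 = 5 + 1 = 6

6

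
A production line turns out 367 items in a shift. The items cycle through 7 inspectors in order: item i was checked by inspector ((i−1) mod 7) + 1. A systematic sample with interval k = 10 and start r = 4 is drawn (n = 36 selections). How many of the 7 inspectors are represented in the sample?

Consecutive selections differ by k = 10, so their inspector numbers differ by 10 mod 7 = 3.
gcd(10, 7) = 1, so the sample visits 7/1 = 7 distinct residues mod 7.
Start 4 is inspector 4; the inspectors hit are 1, 2, 3, 4, 5, 6, 7.

7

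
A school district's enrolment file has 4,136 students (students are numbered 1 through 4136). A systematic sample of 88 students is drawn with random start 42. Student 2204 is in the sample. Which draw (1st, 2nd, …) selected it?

47

k = 4136/88 = 47
position = (2204 − 42)/47 + 1 = 2162/47 + 1 = 46 + 1 = 47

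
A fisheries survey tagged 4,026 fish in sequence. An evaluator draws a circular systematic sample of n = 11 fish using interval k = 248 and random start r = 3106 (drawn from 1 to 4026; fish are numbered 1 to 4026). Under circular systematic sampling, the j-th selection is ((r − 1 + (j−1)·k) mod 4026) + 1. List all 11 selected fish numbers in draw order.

3106, 3354, 3602, 3850, 72, 320, 568, 816, 1064, 1312, 1560

Selection 1: 3106
Selection 2: 3106 + 248 = 3354
Selection 3: 3354 + 248 = 3602
Selection 4: 3602 + 248 = 3850
Selection 5: 3850 + 248 = 4098 → 4098 − 4026 = 72
Selection 6: 72 + 248 = 320
Selection 7: 320 + 248 = 568
Selection 8: 568 + 248 = 816
Selection 9: 816 + 248 = 1064
Selection 10: 1064 + 248 = 1312
Selection 11: 1312 + 248 = 1560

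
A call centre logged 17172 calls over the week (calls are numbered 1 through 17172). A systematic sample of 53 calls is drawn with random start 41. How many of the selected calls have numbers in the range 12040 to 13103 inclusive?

k = 17172/53 = 324
First selection ≥ 12040: 41 + ⌈(12040−41)/324⌉·324 = 41 + 38×324 = 12353
Last selection ≤ 13103: 41 + ⌊(13103−41)/324⌋·324 = 41 + 40×324 = 13001
Count = 40 − 38 + 1 = 3

3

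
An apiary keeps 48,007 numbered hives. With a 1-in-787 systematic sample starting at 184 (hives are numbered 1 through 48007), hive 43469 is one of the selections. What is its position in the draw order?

56

k = 787
position = (43469 − 184)/787 + 1 = 43285/787 + 1 = 55 + 1 = 56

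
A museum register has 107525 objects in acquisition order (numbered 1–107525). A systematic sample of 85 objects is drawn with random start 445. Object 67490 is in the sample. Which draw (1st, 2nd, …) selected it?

k = 107525/85 = 1265
position = (67490 − 445)/1265 + 1 = 67045/1265 + 1 = 53 + 1 = 54

54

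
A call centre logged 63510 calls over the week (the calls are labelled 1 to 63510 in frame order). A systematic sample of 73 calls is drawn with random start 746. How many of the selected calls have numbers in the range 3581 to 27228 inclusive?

k = 63510/73 = 870
First selection ≥ 3581: 746 + ⌈(3581−746)/870⌉·870 = 746 + 4×870 = 4226
Last selection ≤ 27228: 746 + ⌊(27228−746)/870⌋·870 = 746 + 30×870 = 26846
Count = 30 − 4 + 1 = 27

27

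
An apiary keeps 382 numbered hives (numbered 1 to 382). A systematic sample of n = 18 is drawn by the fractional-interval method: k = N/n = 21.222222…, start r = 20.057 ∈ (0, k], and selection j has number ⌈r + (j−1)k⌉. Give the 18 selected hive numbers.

21, 42, 63, 84, 105, 127, 148, 169, 190, 212, 233, 254, 275, 296, 318, 339, 360, 381

j=1: r + 0k = 20.057 → ⌈·⌉ = 21
j=2: r + 1k = 41.279222… → ⌈·⌉ = 42
j=3: r + 2k = 62.501444… → ⌈·⌉ = 63
j=4: r + 3k = 83.723666… → ⌈·⌉ = 84
j=5: r + 4k = 104.945888… → ⌈·⌉ = 105
j=6: r + 5k = 126.168111… → ⌈·⌉ = 127
j=7: r + 6k = 147.390333… → ⌈·⌉ = 148
j=8: r + 7k = 168.612555… → ⌈·⌉ = 169
j=9: r + 8k = 189.834777… → ⌈·⌉ = 190
j=10: r + 9k = 211.057 → ⌈·⌉ = 212
j=11: r + 10k = 232.279222… → ⌈·⌉ = 233
j=12: r + 11k = 253.501444… → ⌈·⌉ = 254
j=13: r + 12k = 274.723666… → ⌈·⌉ = 275
j=14: r + 13k = 295.945888… → ⌈·⌉ = 296
j=15: r + 14k = 317.168111… → ⌈·⌉ = 318
j=16: r + 15k = 338.390333… → ⌈·⌉ = 339
j=17: r + 16k = 359.612555… → ⌈·⌉ = 360
j=18: r + 17k = 380.834777… → ⌈·⌉ = 381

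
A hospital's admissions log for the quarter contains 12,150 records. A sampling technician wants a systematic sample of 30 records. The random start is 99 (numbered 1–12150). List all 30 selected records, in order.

k = N/n = 12150/30 = 405
record 1: 99
record 2: 99 + 405 = 504
record 3: 504 + 405 = 909
record 4: 909 + 405 = 1314
record 5: 1314 + 405 = 1719
record 6: 1719 + 405 = 2124
record 7: 2124 + 405 = 2529
record 8: 2529 + 405 = 2934
record 9: 2934 + 405 = 3339
record 10: 3339 + 405 = 3744
record 11: 3744 + 405 = 4149
record 12: 4149 + 405 = 4554
record 13: 4554 + 405 = 4959
record 14: 4959 + 405 = 5364
record 15: 5364 + 405 = 5769
record 16: 5769 + 405 = 6174
record 17: 6174 + 405 = 6579
record 18: 6579 + 405 = 6984
record 19: 6984 + 405 = 7389
record 20: 7389 + 405 = 7794
record 21: 7794 + 405 = 8199
record 22: 8199 + 405 = 8604
record 23: 8604 + 405 = 9009
record 24: 9009 + 405 = 9414
record 25: 9414 + 405 = 9819
record 26: 9819 + 405 = 10224
record 27: 10224 + 405 = 10629
record 28: 10629 + 405 = 11034
record 29: 11034 + 405 = 11439
record 30: 11439 + 405 = 11844

99, 504, 909, 1314, 1719, 2124, 2529, 2934, 3339, 3744, 4149, 4554, 4959, 5364, 5769, 6174, 6579, 6984, 7389, 7794, 8199, 8604, 9009, 9414, 9819, 10224, 10629, 11034, 11439, 11844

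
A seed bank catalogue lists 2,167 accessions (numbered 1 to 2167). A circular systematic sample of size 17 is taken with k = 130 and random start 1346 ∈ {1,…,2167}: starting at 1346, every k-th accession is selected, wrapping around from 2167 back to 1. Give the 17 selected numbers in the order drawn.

Selection 1: 1346
Selection 2: 1346 + 130 = 1476
Selection 3: 1476 + 130 = 1606
Selection 4: 1606 + 130 = 1736
Selection 5: 1736 + 130 = 1866
Selection 6: 1866 + 130 = 1996
Selection 7: 1996 + 130 = 2126
Selection 8: 2126 + 130 = 2256 → 2256 − 2167 = 89
Selection 9: 89 + 130 = 219
Selection 10: 219 + 130 = 349
Selection 11: 349 + 130 = 479
Selection 12: 479 + 130 = 609
Selection 13: 609 + 130 = 739
Selection 14: 739 + 130 = 869
Selection 15: 869 + 130 = 999
Selection 16: 999 + 130 = 1129
Selection 17: 1129 + 130 = 1259

1346, 1476, 1606, 1736, 1866, 1996, 2126, 89, 219, 349, 479, 609, 739, 869, 999, 1129, 1259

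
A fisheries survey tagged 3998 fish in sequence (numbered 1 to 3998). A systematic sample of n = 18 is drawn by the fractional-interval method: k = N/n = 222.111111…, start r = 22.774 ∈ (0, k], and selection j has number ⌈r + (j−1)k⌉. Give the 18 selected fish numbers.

j=1: r + 0k = 22.774 → ⌈·⌉ = 23
j=2: r + 1k = 244.885111… → ⌈·⌉ = 245
j=3: r + 2k = 466.996222… → ⌈·⌉ = 467
j=4: r + 3k = 689.107333… → ⌈·⌉ = 690
j=5: r + 4k = 911.218444… → ⌈·⌉ = 912
j=6: r + 5k = 1133.329555… → ⌈·⌉ = 1134
j=7: r + 6k = 1355.440666… → ⌈·⌉ = 1356
j=8: r + 7k = 1577.551777… → ⌈·⌉ = 1578
j=9: r + 8k = 1799.662888… → ⌈·⌉ = 1800
j=10: r + 9k = 2021.774 → ⌈·⌉ = 2022
j=11: r + 10k = 2243.885111… → ⌈·⌉ = 2244
j=12: r + 11k = 2465.996222… → ⌈·⌉ = 2466
j=13: r + 12k = 2688.107333… → ⌈·⌉ = 2689
j=14: r + 13k = 2910.218444… → ⌈·⌉ = 2911
j=15: r + 14k = 3132.329555… → ⌈·⌉ = 3133
j=16: r + 15k = 3354.440666… → ⌈·⌉ = 3355
j=17: r + 16k = 3576.551777… → ⌈·⌉ = 3577
j=18: r + 17k = 3798.662888… → ⌈·⌉ = 3799

23, 245, 467, 690, 912, 1134, 1356, 1578, 1800, 2022, 2244, 2466, 2689, 2911, 3133, 3355, 3577, 3799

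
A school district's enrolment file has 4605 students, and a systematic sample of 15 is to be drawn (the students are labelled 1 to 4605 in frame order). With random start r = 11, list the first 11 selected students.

11, 318, 625, 932, 1239, 1546, 1853, 2160, 2467, 2774, 3081

k = N/n = 4605/15 = 307
student 1: 11
student 2: 11 + 307 = 318
student 3: 318 + 307 = 625
student 4: 625 + 307 = 932
student 5: 932 + 307 = 1239
student 6: 1239 + 307 = 1546
student 7: 1546 + 307 = 1853
student 8: 1853 + 307 = 2160
student 9: 2160 + 307 = 2467
student 10: 2467 + 307 = 2774
student 11: 2774 + 307 = 3081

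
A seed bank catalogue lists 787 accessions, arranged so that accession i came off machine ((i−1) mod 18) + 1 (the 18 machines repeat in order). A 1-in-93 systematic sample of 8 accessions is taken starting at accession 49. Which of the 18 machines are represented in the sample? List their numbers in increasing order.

1, 4, 7, 10, 13, 16

Consecutive selections differ by k = 93, so their machine numbers differ by 93 mod 18 = 3.
gcd(93, 18) = 3, so the sample visits 18/3 = 6 distinct residues mod 18.
Start 49 is machine 13; the machines hit are 1, 4, 7, 10, 13, 16.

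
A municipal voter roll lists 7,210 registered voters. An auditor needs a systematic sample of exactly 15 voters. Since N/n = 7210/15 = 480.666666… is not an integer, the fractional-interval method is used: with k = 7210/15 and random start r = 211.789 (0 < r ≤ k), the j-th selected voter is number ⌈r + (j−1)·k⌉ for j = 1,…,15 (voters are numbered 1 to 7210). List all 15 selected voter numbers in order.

212, 693, 1174, 1654, 2135, 2616, 3096, 3577, 4058, 4538, 5019, 5500, 5980, 6461, 6942

j=1: r + 0k = 211.789 → ⌈·⌉ = 212
j=2: r + 1k = 692.455666… → ⌈·⌉ = 693
j=3: r + 2k = 1173.122333… → ⌈·⌉ = 1174
j=4: r + 3k = 1653.789 → ⌈·⌉ = 1654
j=5: r + 4k = 2134.455666… → ⌈·⌉ = 2135
j=6: r + 5k = 2615.122333… → ⌈·⌉ = 2616
j=7: r + 6k = 3095.789 → ⌈·⌉ = 3096
j=8: r + 7k = 3576.455666… → ⌈·⌉ = 3577
j=9: r + 8k = 4057.122333… → ⌈·⌉ = 4058
j=10: r + 9k = 4537.789 → ⌈·⌉ = 4538
j=11: r + 10k = 5018.455666… → ⌈·⌉ = 5019
j=12: r + 11k = 5499.122333… → ⌈·⌉ = 5500
j=13: r + 12k = 5979.789 → ⌈·⌉ = 5980
j=14: r + 13k = 6460.455666… → ⌈·⌉ = 6461
j=15: r + 14k = 6941.122333… → ⌈·⌉ = 6942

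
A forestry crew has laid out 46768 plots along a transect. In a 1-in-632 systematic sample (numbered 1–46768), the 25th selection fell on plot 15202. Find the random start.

k = 632
r = 15202 − (25−1)×632 = 15202 − 15168 = 34

34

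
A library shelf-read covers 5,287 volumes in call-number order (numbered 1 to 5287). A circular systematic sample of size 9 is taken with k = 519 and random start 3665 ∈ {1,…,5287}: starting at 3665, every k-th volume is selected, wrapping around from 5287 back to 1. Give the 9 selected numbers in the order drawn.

3665, 4184, 4703, 5222, 454, 973, 1492, 2011, 2530

Selection 1: 3665
Selection 2: 3665 + 519 = 4184
Selection 3: 4184 + 519 = 4703
Selection 4: 4703 + 519 = 5222
Selection 5: 5222 + 519 = 5741 → 5741 − 5287 = 454
Selection 6: 454 + 519 = 973
Selection 7: 973 + 519 = 1492
Selection 8: 1492 + 519 = 2011
Selection 9: 2011 + 519 = 2530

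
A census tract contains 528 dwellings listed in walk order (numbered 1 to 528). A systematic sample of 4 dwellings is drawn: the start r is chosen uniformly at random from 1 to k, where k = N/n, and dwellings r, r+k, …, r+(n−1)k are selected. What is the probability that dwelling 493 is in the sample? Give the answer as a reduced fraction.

k = 528/4 = 132.
Dwelling 493 is selected iff r ≡ 493 (mod 132); exactly one such r in {1,…,132}.
Inclusion probability = 1/132.

1/132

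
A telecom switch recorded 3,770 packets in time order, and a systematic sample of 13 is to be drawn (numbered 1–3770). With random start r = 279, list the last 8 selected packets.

k = N/n = 3770/13 = 290
6th selection = 279 + 5×290 = 1729
7th: 1729 + 290 = 2019
8th: 2019 + 290 = 2309
9th: 2309 + 290 = 2599
10th: 2599 + 290 = 2889
11th: 2889 + 290 = 3179
12th: 3179 + 290 = 3469
13th: 3469 + 290 = 3759

1729, 2019, 2309, 2599, 2889, 3179, 3469, 3759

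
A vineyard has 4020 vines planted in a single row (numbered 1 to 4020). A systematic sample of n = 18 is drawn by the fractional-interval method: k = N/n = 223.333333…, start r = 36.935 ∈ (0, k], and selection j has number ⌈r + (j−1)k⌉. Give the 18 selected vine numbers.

j=1: r + 0k = 36.935 → ⌈·⌉ = 37
j=2: r + 1k = 260.268333… → ⌈·⌉ = 261
j=3: r + 2k = 483.601666… → ⌈·⌉ = 484
j=4: r + 3k = 706.935 → ⌈·⌉ = 707
j=5: r + 4k = 930.268333… → ⌈·⌉ = 931
j=6: r + 5k = 1153.601666… → ⌈·⌉ = 1154
j=7: r + 6k = 1376.935 → ⌈·⌉ = 1377
j=8: r + 7k = 1600.268333… → ⌈·⌉ = 1601
j=9: r + 8k = 1823.601666… → ⌈·⌉ = 1824
j=10: r + 9k = 2046.935 → ⌈·⌉ = 2047
j=11: r + 10k = 2270.268333… → ⌈·⌉ = 2271
j=12: r + 11k = 2493.601666… → ⌈·⌉ = 2494
j=13: r + 12k = 2716.935 → ⌈·⌉ = 2717
j=14: r + 13k = 2940.268333… → ⌈·⌉ = 2941
j=15: r + 14k = 3163.601666… → ⌈·⌉ = 3164
j=16: r + 15k = 3386.935 → ⌈·⌉ = 3387
j=17: r + 16k = 3610.268333… → ⌈·⌉ = 3611
j=18: r + 17k = 3833.601666… → ⌈·⌉ = 3834

37, 261, 484, 707, 931, 1154, 1377, 1601, 1824, 2047, 2271, 2494, 2717, 2941, 3164, 3387, 3611, 3834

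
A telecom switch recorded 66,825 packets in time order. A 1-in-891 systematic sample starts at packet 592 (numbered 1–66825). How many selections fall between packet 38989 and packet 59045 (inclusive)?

k = 891
First selection ≥ 38989: 592 + ⌈(38989−592)/891⌉·891 = 592 + 44×891 = 39796
Last selection ≤ 59045: 592 + ⌊(59045−592)/891⌋·891 = 592 + 65×891 = 58507
Count = 65 − 44 + 1 = 22

22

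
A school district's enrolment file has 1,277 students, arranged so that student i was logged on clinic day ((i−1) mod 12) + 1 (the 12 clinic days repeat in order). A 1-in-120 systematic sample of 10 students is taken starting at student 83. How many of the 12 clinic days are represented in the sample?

1

Consecutive selections differ by k = 120, so their clinic day numbers differ by 120 mod 12 = 0.
gcd(120, 12) = 12, so the sample visits 12/12 = 1 distinct residues mod 12.
Start 83 is clinic day 11; the clinic days hit are 11.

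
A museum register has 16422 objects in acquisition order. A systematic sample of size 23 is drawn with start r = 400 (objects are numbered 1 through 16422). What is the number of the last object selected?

16108

k = 16422/23 = 714
23rd selection = r + (23−1)·k = 400 + 22×714 = 400 + 15708 = 16108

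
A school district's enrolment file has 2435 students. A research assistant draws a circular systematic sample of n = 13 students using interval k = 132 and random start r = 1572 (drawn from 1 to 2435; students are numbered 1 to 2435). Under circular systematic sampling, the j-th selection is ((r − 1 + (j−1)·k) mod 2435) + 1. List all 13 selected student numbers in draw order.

1572, 1704, 1836, 1968, 2100, 2232, 2364, 61, 193, 325, 457, 589, 721

Selection 1: 1572
Selection 2: 1572 + 132 = 1704
Selection 3: 1704 + 132 = 1836
Selection 4: 1836 + 132 = 1968
Selection 5: 1968 + 132 = 2100
Selection 6: 2100 + 132 = 2232
Selection 7: 2232 + 132 = 2364
Selection 8: 2364 + 132 = 2496 → 2496 − 2435 = 61
Selection 9: 61 + 132 = 193
Selection 10: 193 + 132 = 325
Selection 11: 325 + 132 = 457
Selection 12: 457 + 132 = 589
Selection 13: 589 + 132 = 721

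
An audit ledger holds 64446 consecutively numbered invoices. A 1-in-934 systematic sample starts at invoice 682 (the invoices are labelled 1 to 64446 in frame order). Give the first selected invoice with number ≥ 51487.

k = 934
Steps past start: ⌈(51487 − 682)/934⌉ = ⌈50805/934⌉ = 55
Selected invoice: 682 + 55×934 = 52052

52052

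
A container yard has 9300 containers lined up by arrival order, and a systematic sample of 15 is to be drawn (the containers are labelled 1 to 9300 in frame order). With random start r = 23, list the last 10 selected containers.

k = N/n = 9300/15 = 620
6th selection = 23 + 5×620 = 3123
7th: 3123 + 620 = 3743
8th: 3743 + 620 = 4363
9th: 4363 + 620 = 4983
10th: 4983 + 620 = 5603
11th: 5603 + 620 = 6223
12th: 6223 + 620 = 6843
13th: 6843 + 620 = 7463
14th: 7463 + 620 = 8083
15th: 8083 + 620 = 8703

3123, 3743, 4363, 4983, 5603, 6223, 6843, 7463, 8083, 8703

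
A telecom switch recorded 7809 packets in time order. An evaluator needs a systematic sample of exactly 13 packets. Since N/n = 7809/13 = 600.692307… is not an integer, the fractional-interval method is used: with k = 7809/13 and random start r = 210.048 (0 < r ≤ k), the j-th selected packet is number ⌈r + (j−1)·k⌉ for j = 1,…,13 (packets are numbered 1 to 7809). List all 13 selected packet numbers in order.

j=1: r + 0k = 210.048 → ⌈·⌉ = 211
j=2: r + 1k = 810.740307… → ⌈·⌉ = 811
j=3: r + 2k = 1411.432615… → ⌈·⌉ = 1412
j=4: r + 3k = 2012.124923… → ⌈·⌉ = 2013
j=5: r + 4k = 2612.817230… → ⌈·⌉ = 2613
j=6: r + 5k = 3213.509538… → ⌈·⌉ = 3214
j=7: r + 6k = 3814.201846… → ⌈·⌉ = 3815
j=8: r + 7k = 4414.894153… → ⌈·⌉ = 4415
j=9: r + 8k = 5015.586461… → ⌈·⌉ = 5016
j=10: r + 9k = 5616.278769… → ⌈·⌉ = 5617
j=11: r + 10k = 6216.971076… → ⌈·⌉ = 6217
j=12: r + 11k = 6817.663384… → ⌈·⌉ = 6818
j=13: r + 12k = 7418.355692… → ⌈·⌉ = 7419

211, 811, 1412, 2013, 2613, 3214, 3815, 4415, 5016, 5617, 6217, 6818, 7419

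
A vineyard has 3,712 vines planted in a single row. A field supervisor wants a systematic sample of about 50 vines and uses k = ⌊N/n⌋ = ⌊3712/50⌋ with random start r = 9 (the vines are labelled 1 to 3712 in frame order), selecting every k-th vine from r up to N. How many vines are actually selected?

k = ⌊3712/50⌋ = 74
Achieved size = ⌊(3712 − 9)/74⌋ + 1 = ⌊3703/74⌋ + 1 = 50 + 1 = 51
(last selection: 9 + 50×74 = 3709 ≤ 3712; next would be 3783 > 3712)

51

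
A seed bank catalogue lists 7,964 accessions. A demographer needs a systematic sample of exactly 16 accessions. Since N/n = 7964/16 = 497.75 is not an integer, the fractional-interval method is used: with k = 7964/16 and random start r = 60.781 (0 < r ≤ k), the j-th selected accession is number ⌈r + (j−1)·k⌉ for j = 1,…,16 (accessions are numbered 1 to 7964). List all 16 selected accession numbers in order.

j=1: r + 0k = 60.781 → ⌈·⌉ = 61
j=2: r + 1k = 558.531 → ⌈·⌉ = 559
j=3: r + 2k = 1056.281 → ⌈·⌉ = 1057
j=4: r + 3k = 1554.031 → ⌈·⌉ = 1555
j=5: r + 4k = 2051.781 → ⌈·⌉ = 2052
j=6: r + 5k = 2549.531 → ⌈·⌉ = 2550
j=7: r + 6k = 3047.281 → ⌈·⌉ = 3048
j=8: r + 7k = 3545.031 → ⌈·⌉ = 3546
j=9: r + 8k = 4042.781 → ⌈·⌉ = 4043
j=10: r + 9k = 4540.531 → ⌈·⌉ = 4541
j=11: r + 10k = 5038.281 → ⌈·⌉ = 5039
j=12: r + 11k = 5536.031 → ⌈·⌉ = 5537
j=13: r + 12k = 6033.781 → ⌈·⌉ = 6034
j=14: r + 13k = 6531.531 → ⌈·⌉ = 6532
j=15: r + 14k = 7029.281 → ⌈·⌉ = 7030
j=16: r + 15k = 7527.031 → ⌈·⌉ = 7528

61, 559, 1057, 1555, 2052, 2550, 3048, 3546, 4043, 4541, 5039, 5537, 6034, 6532, 7030, 7528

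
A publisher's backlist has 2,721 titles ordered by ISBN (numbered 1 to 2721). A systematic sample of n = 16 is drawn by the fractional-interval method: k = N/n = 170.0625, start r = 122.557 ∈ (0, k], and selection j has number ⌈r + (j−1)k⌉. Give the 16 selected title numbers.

123, 293, 463, 633, 803, 973, 1143, 1313, 1484, 1654, 1824, 1994, 2164, 2334, 2504, 2674

j=1: r + 0k = 122.557 → ⌈·⌉ = 123
j=2: r + 1k = 292.6195 → ⌈·⌉ = 293
j=3: r + 2k = 462.682 → ⌈·⌉ = 463
j=4: r + 3k = 632.7445 → ⌈·⌉ = 633
j=5: r + 4k = 802.807 → ⌈·⌉ = 803
j=6: r + 5k = 972.8695 → ⌈·⌉ = 973
j=7: r + 6k = 1142.932 → ⌈·⌉ = 1143
j=8: r + 7k = 1312.9945 → ⌈·⌉ = 1313
j=9: r + 8k = 1483.057 → ⌈·⌉ = 1484
j=10: r + 9k = 1653.1195 → ⌈·⌉ = 1654
j=11: r + 10k = 1823.182 → ⌈·⌉ = 1824
j=12: r + 11k = 1993.2445 → ⌈·⌉ = 1994
j=13: r + 12k = 2163.307 → ⌈·⌉ = 2164
j=14: r + 13k = 2333.3695 → ⌈·⌉ = 2334
j=15: r + 14k = 2503.432 → ⌈·⌉ = 2504
j=16: r + 15k = 2673.4945 → ⌈·⌉ = 2674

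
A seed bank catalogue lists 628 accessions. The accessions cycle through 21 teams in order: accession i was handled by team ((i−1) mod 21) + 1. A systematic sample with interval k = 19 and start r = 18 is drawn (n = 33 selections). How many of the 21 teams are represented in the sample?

21

Consecutive selections differ by k = 19, so their team numbers differ by 19 mod 21 = 19.
gcd(19, 21) = 1, so the sample visits 21/1 = 21 distinct residues mod 21.
Start 18 is team 18; the teams hit are 1, 2, 3, 4, 5, 6, 7, 8, 9, 10, 11, 12, 13, 14, 15, 16, 17, 18, 19, 20, 21.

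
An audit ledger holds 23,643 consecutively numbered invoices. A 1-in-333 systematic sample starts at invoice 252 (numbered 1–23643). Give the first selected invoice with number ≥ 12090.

k = 333
Steps past start: ⌈(12090 − 252)/333⌉ = ⌈11838/333⌉ = 36
Selected invoice: 252 + 36×333 = 12240

12240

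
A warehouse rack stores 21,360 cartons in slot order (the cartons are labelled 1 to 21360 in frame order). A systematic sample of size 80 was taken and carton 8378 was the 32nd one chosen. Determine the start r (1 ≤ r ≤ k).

101

k = 21360/80 = 267
r = 8378 − (32−1)×267 = 8378 − 8277 = 101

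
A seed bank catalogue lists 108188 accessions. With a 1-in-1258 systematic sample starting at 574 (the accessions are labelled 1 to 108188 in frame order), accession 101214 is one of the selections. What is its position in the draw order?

k = 1258
position = (101214 − 574)/1258 + 1 = 100640/1258 + 1 = 80 + 1 = 81

81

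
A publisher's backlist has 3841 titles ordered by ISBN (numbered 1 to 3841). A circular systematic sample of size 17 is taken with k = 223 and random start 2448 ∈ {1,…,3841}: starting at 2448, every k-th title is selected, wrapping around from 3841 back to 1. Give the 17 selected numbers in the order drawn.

2448, 2671, 2894, 3117, 3340, 3563, 3786, 168, 391, 614, 837, 1060, 1283, 1506, 1729, 1952, 2175

Selection 1: 2448
Selection 2: 2448 + 223 = 2671
Selection 3: 2671 + 223 = 2894
Selection 4: 2894 + 223 = 3117
Selection 5: 3117 + 223 = 3340
Selection 6: 3340 + 223 = 3563
Selection 7: 3563 + 223 = 3786
Selection 8: 3786 + 223 = 4009 → 4009 − 3841 = 168
Selection 9: 168 + 223 = 391
Selection 10: 391 + 223 = 614
Selection 11: 614 + 223 = 837
Selection 12: 837 + 223 = 1060
Selection 13: 1060 + 223 = 1283
Selection 14: 1283 + 223 = 1506
Selection 15: 1506 + 223 = 1729
Selection 16: 1729 + 223 = 1952
Selection 17: 1952 + 223 = 2175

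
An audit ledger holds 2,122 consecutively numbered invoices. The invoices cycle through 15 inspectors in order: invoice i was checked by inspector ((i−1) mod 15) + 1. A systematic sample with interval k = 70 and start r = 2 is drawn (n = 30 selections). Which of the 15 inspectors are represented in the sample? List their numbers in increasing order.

2, 7, 12

Consecutive selections differ by k = 70, so their inspector numbers differ by 70 mod 15 = 10.
gcd(70, 15) = 5, so the sample visits 15/5 = 3 distinct residues mod 15.
Start 2 is inspector 2; the inspectors hit are 2, 7, 12.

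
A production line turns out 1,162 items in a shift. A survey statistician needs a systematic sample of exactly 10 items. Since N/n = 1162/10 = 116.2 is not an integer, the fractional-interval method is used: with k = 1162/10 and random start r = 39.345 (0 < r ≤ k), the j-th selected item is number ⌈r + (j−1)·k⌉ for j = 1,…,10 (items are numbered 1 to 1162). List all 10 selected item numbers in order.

j=1: r + 0k = 39.345 → ⌈·⌉ = 40
j=2: r + 1k = 155.545 → ⌈·⌉ = 156
j=3: r + 2k = 271.745 → ⌈·⌉ = 272
j=4: r + 3k = 387.945 → ⌈·⌉ = 388
j=5: r + 4k = 504.145 → ⌈·⌉ = 505
j=6: r + 5k = 620.345 → ⌈·⌉ = 621
j=7: r + 6k = 736.545 → ⌈·⌉ = 737
j=8: r + 7k = 852.745 → ⌈·⌉ = 853
j=9: r + 8k = 968.945 → ⌈·⌉ = 969
j=10: r + 9k = 1085.145 → ⌈·⌉ = 1086

40, 156, 272, 388, 505, 621, 737, 853, 969, 1086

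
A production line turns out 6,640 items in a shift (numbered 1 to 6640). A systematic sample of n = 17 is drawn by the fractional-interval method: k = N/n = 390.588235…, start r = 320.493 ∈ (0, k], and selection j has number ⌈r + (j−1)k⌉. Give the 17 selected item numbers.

j=1: r + 0k = 320.493 → ⌈·⌉ = 321
j=2: r + 1k = 711.081235… → ⌈·⌉ = 712
j=3: r + 2k = 1101.669470… → ⌈·⌉ = 1102
j=4: r + 3k = 1492.257705… → ⌈·⌉ = 1493
j=5: r + 4k = 1882.845941… → ⌈·⌉ = 1883
j=6: r + 5k = 2273.434176… → ⌈·⌉ = 2274
j=7: r + 6k = 2664.022411… → ⌈·⌉ = 2665
j=8: r + 7k = 3054.610647… → ⌈·⌉ = 3055
j=9: r + 8k = 3445.198882… → ⌈·⌉ = 3446
j=10: r + 9k = 3835.787117… → ⌈·⌉ = 3836
j=11: r + 10k = 4226.375352… → ⌈·⌉ = 4227
j=12: r + 11k = 4616.963588… → ⌈·⌉ = 4617
j=13: r + 12k = 5007.551823… → ⌈·⌉ = 5008
j=14: r + 13k = 5398.140058… → ⌈·⌉ = 5399
j=15: r + 14k = 5788.728294… → ⌈·⌉ = 5789
j=16: r + 15k = 6179.316529… → ⌈·⌉ = 6180
j=17: r + 16k = 6569.904764… → ⌈·⌉ = 6570

321, 712, 1102, 1493, 1883, 2274, 2665, 3055, 3446, 3836, 4227, 4617, 5008, 5399, 5789, 6180, 6570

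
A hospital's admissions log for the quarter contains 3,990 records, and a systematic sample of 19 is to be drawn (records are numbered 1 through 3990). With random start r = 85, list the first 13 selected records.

85, 295, 505, 715, 925, 1135, 1345, 1555, 1765, 1975, 2185, 2395, 2605

k = N/n = 3990/19 = 210
record 1: 85
record 2: 85 + 210 = 295
record 3: 295 + 210 = 505
record 4: 505 + 210 = 715
record 5: 715 + 210 = 925
record 6: 925 + 210 = 1135
record 7: 1135 + 210 = 1345
record 8: 1345 + 210 = 1555
record 9: 1555 + 210 = 1765
record 10: 1765 + 210 = 1975
record 11: 1975 + 210 = 2185
record 12: 2185 + 210 = 2395
record 13: 2395 + 210 = 2605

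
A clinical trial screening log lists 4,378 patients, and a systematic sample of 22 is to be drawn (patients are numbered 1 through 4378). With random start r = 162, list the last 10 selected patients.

k = N/n = 4378/22 = 199
13th selection = 162 + 12×199 = 2550
14th: 2550 + 199 = 2749
15th: 2749 + 199 = 2948
16th: 2948 + 199 = 3147
17th: 3147 + 199 = 3346
18th: 3346 + 199 = 3545
19th: 3545 + 199 = 3744
20th: 3744 + 199 = 3943
21st: 3943 + 199 = 4142
22nd: 4142 + 199 = 4341

2550, 2749, 2948, 3147, 3346, 3545, 3744, 3943, 4142, 4341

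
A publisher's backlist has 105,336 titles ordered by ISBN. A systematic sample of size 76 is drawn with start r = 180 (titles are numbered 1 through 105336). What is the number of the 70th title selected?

95814

k = 105336/76 = 1386
70th selection = r + (70−1)·k = 180 + 69×1386 = 180 + 95634 = 95814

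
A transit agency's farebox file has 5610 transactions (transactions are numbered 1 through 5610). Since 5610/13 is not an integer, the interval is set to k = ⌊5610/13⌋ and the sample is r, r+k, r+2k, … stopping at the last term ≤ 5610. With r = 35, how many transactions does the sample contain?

13

k = ⌊5610/13⌋ = 431
Achieved size = ⌊(5610 − 35)/431⌋ + 1 = ⌊5575/431⌋ + 1 = 12 + 1 = 13
(last selection: 35 + 12×431 = 5207 ≤ 5610; next would be 5638 > 5610)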